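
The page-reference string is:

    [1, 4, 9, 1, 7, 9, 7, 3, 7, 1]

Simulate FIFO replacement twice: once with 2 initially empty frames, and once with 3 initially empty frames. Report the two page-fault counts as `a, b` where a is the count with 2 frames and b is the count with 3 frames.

9, 6

2 frames: F F F F F F . F F F → 9 faults.
3 frames: F F F . F . . F . F → 6 faults.
6 < 9: adding a frame reduced faults, as is typical.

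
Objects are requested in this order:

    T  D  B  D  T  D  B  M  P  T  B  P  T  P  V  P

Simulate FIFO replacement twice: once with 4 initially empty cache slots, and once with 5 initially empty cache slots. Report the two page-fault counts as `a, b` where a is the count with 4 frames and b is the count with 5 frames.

4 frames: F F F . . . . F F F . . . . F . → 7 faults.
5 frames: F F F . . . . F F . . . . . F . → 6 faults.
6 < 7: adding a frame reduced faults, as is typical.

7, 6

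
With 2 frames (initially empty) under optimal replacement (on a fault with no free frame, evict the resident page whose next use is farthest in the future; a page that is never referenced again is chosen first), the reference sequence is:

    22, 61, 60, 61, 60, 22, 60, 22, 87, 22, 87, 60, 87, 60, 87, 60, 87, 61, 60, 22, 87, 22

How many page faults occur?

22 -> fault, frames [22]
61 -> fault, frames [22, 61]
60 -> fault, evict 22, frames [61, 60]
61 -> hit
60 -> hit
22 -> fault, evict 61, frames [60, 22]
60 -> hit
22 -> hit
87 -> fault, evict 60, frames [22, 87]
22 -> hit
87 -> hit
60 -> fault, evict 22, frames [87, 60]
87 -> hit
60 -> hit
87 -> hit
60 -> hit
87 -> hit
61 -> fault, evict 87, frames [60, 61]
60 -> hit
22 -> fault, evict 61, frames [60, 22]
87 -> fault, evict 60, frames [22, 87]
22 -> hit
Page faults: 9.

9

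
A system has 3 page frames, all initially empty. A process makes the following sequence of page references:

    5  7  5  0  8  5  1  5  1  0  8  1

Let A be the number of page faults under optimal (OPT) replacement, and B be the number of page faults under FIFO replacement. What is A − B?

Under OPT: F F . F F . F . . . F . → 6 faults.
Under FIFO: F F . F F F F . . F F . → 8 faults.
A − B = 6 − 8 = -2.

-2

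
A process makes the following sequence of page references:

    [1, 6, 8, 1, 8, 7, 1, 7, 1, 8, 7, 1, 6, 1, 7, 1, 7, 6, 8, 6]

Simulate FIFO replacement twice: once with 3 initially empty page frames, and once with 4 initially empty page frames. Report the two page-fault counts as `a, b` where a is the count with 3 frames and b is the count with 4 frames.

7, 4

3 frames: F F F . . F F . . . . . F . . . . . F . → 7 faults.
4 frames: F F F . . F . . . . . . . . . . . . . . → 4 faults.
4 < 7: adding a frame reduced faults, as is typical.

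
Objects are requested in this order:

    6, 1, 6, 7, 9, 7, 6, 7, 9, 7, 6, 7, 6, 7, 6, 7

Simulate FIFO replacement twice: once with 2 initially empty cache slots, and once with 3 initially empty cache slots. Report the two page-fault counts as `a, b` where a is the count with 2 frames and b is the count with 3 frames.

2 frames: F F . F F . F F F . F F . . . . → 9 faults.
3 frames: F F . F F . F . . . . . . . . . → 5 faults.
5 < 9: adding a frame reduced faults, as is typical.

9, 5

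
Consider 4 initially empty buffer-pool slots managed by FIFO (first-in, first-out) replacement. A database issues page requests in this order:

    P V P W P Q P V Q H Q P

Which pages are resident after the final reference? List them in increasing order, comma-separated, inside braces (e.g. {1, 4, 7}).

P: miss, frames (P)
V: miss, frames (P V)
P: hit
W: miss, frames (P V W)
P: hit
Q: miss, frames (P V W Q)
P: hit
V: hit
Q: hit
H: miss, evict P, frames (V W Q H)
Q: hit
P: miss, evict V, frames (W Q H P)

{H, P, Q, W}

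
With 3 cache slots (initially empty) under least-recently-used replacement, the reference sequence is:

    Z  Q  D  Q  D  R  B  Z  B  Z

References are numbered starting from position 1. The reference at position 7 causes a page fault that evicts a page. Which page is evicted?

pos 1: Z -> miss, frames {Z}
pos 2: Q -> miss, frames {Z,Q}
pos 3: D -> miss, frames {Z,Q,D}
pos 4: Q -> hit
pos 5: D -> hit
pos 6: R -> miss, evict Z, frames {Q,D,R}
pos 7: B -> miss, evict Q, frames {D,R,B}
At position 7, page Q is evicted.

Q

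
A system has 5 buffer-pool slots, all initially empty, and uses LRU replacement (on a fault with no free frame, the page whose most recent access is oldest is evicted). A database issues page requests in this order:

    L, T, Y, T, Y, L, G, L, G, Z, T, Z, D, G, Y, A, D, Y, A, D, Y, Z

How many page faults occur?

L → miss, frames {L}
T → miss, frames {L,T}
Y → miss, frames {L,T,Y}
T → hit
Y → hit
L → hit
G → miss, frames {T,Y,L,G}
L → hit
G → hit
Z → miss, frames {T,Y,L,G,Z}
T → hit
Z → hit
D → miss, evict Y, frames {L,G,T,Z,D}
G → hit
Y → miss, evict L, frames {T,Z,D,G,Y}
A → miss, evict T, frames {Z,D,G,Y,A}
D → hit
Y → hit
A → hit
D → hit
Y → hit
Z → hit
Page faults: 8.

8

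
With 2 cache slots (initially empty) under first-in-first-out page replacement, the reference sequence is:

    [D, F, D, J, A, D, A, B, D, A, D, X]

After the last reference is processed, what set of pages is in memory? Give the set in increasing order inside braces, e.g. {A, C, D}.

D → fault, frames (D)
F → fault, frames (D F)
D → hit
J → fault, evict D, frames (F J)
A → fault, evict F, frames (J A)
D → fault, evict J, frames (A D)
A → hit
B → fault, evict A, frames (D B)
D → hit
A → fault, evict D, frames (B A)
D → fault, evict B, frames (A D)
X → fault, evict A, frames (D X)

{D, X}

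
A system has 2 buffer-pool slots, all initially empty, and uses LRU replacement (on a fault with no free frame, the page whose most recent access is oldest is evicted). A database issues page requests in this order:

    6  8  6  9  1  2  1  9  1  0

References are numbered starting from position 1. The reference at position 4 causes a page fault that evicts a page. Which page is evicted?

8

pos 1: 6: miss, frames [6]
pos 2: 8: miss, frames [6, 8]
pos 3: 6: hit
pos 4: 9: miss, evict 8, frames [6, 9]
At position 4, page 8 is evicted.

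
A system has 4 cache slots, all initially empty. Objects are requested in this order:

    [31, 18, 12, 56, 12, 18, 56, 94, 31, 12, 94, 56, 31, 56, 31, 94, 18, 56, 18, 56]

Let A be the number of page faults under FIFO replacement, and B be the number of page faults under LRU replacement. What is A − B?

-1

Under FIFO: F F F F . . . F F . . . . . . . F . . . → 7 faults.
Under LRU: F F F F . . . F F F . . . . . . F . . . → 8 faults.
A − B = 7 − 8 = -1.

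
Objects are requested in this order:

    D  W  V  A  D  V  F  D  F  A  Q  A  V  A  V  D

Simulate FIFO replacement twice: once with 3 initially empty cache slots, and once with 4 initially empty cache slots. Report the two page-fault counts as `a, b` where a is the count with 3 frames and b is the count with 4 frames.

3 frames: F F F F F . F . . . F F F . . F → 10 faults.
4 frames: F F F F . . F F . . F . F F . . → 9 faults.
9 < 10: adding a frame reduced faults, as is typical.

10, 9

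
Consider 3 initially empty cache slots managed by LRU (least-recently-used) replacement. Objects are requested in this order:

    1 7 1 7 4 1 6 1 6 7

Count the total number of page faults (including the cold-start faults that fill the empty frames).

5

1 → miss, frames (1)
7 → miss, frames (1 7)
1 → hit
7 → hit
4 → miss, frames (1 7 4)
1 → hit
6 → miss, evict 7, frames (4 1 6)
1 → hit
6 → hit
7 → miss, evict 4, frames (1 6 7)
Page faults: 5.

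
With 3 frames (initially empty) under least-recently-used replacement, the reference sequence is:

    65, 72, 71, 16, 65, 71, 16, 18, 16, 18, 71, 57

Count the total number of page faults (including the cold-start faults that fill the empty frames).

7

65 → fault, frames [65]
72 → fault, frames [65, 72]
71 → fault, frames [65, 72, 71]
16 → fault, evict 65, frames [72, 71, 16]
65 → fault, evict 72, frames [71, 16, 65]
71 → hit
16 → hit
18 → fault, evict 65, frames [71, 16, 18]
16 → hit
18 → hit
71 → hit
57 → fault, evict 16, frames [18, 71, 57]
Page faults: 7.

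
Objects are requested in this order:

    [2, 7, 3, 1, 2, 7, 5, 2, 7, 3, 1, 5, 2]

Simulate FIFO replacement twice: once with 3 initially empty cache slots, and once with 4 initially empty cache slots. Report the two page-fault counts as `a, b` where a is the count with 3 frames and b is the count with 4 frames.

3 frames: F F F F F F F . . F F . F → 10 faults.
4 frames: F F F F . . F F F F F F F → 11 faults.
11 > 10: adding a frame increased faults — Belady's anomaly.

10, 11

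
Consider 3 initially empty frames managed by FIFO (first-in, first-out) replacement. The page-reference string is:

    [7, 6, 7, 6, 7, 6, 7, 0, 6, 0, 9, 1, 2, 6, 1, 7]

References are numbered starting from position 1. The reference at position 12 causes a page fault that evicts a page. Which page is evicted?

pos 1: 7 -> fault, frames {7}
pos 2: 6 -> fault, frames {7,6}
pos 3: 7 -> hit
pos 4: 6 -> hit
pos 5: 7 -> hit
pos 6: 6 -> hit
pos 7: 7 -> hit
pos 8: 0 -> fault, frames {7,6,0}
pos 9: 6 -> hit
pos 10: 0 -> hit
pos 11: 9 -> fault, evict 7, frames {6,0,9}
pos 12: 1 -> fault, evict 6, frames {0,9,1}
At position 12, page 6 is evicted.

6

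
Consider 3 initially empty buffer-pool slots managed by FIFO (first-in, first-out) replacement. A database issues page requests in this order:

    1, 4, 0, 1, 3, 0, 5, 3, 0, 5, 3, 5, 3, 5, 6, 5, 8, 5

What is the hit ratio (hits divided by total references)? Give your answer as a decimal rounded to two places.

1 -> fault, frames {1}
4 -> fault, frames {1,4}
0 -> fault, frames {1,4,0}
1 -> hit
3 -> fault, evict 1, frames {4,0,3}
0 -> hit
5 -> fault, evict 4, frames {0,3,5}
3 -> hit
0 -> hit
5 -> hit
3 -> hit
5 -> hit
3 -> hit
5 -> hit
6 -> fault, evict 0, frames {3,5,6}
5 -> hit
8 -> fault, evict 3, frames {5,6,8}
5 -> hit
Hits: 11 of 18 references → 11/18 = 0.6111.

0.61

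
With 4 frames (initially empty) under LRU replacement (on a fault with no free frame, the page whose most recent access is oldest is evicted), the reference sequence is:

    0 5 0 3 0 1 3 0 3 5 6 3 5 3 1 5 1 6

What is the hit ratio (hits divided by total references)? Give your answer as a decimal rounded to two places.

0.67

0: fault, frames (0)
5: fault, frames (0 5)
0: hit
3: fault, frames (5 0 3)
0: hit
1: fault, frames (5 3 0 1)
3: hit
0: hit
3: hit
5: hit
6: fault, evict 1, frames (0 3 5 6)
3: hit
5: hit
3: hit
1: fault, evict 0, frames (6 5 3 1)
5: hit
1: hit
6: hit
Hits: 12 of 18 references → 12/18 = 0.6667.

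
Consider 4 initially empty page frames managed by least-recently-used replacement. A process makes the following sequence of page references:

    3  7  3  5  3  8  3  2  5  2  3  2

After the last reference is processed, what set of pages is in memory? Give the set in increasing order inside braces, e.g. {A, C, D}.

{2, 3, 5, 8}

3 → miss, frames (3)
7 → miss, frames (3 7)
3 → hit
5 → miss, frames (7 3 5)
3 → hit
8 → miss, frames (7 5 3 8)
3 → hit
2 → miss, evict 7, frames (5 8 3 2)
5 → hit
2 → hit
3 → hit
2 → hit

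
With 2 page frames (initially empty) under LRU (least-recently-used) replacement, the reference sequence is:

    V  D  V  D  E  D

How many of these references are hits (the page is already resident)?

3

V → fault, frames (V)
D → fault, frames (V D)
V → hit
D → hit
E → fault, evict V, frames (D E)
D → hit
Hits: 3.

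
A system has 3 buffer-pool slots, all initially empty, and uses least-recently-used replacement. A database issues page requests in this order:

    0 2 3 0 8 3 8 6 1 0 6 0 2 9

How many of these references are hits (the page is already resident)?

5

0 → fault, frames [0]
2 → fault, frames [0, 2]
3 → fault, frames [0, 2, 3]
0 → hit
8 → fault, evict 2, frames [3, 0, 8]
3 → hit
8 → hit
6 → fault, evict 0, frames [3, 8, 6]
1 → fault, evict 3, frames [8, 6, 1]
0 → fault, evict 8, frames [6, 1, 0]
6 → hit
0 → hit
2 → fault, evict 1, frames [6, 0, 2]
9 → fault, evict 6, frames [0, 2, 9]
Hits: 5.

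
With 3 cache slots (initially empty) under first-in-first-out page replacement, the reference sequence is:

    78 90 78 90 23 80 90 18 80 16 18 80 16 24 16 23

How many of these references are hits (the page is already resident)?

78: fault, frames [78]
90: fault, frames [78, 90]
78: hit
90: hit
23: fault, frames [78, 90, 23]
80: fault, evict 78, frames [90, 23, 80]
90: hit
18: fault, evict 90, frames [23, 80, 18]
80: hit
16: fault, evict 23, frames [80, 18, 16]
18: hit
80: hit
16: hit
24: fault, evict 80, frames [18, 16, 24]
16: hit
23: fault, evict 18, frames [16, 24, 23]
Hits: 8.

8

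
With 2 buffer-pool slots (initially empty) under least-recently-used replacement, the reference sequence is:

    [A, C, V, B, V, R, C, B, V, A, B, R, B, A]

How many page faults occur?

A: miss, frames (A)
C: miss, frames (A C)
V: miss, evict A, frames (C V)
B: miss, evict C, frames (V B)
V: hit
R: miss, evict B, frames (V R)
C: miss, evict V, frames (R C)
B: miss, evict R, frames (C B)
V: miss, evict C, frames (B V)
A: miss, evict B, frames (V A)
B: miss, evict V, frames (A B)
R: miss, evict A, frames (B R)
B: hit
A: miss, evict R, frames (B A)
Page faults: 12.

12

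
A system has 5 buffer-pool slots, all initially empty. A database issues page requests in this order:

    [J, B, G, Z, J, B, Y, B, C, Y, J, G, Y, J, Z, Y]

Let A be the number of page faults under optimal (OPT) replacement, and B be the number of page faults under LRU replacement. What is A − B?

-2

Under OPT: F F F F . . F . F . . . . . . . → 6 faults.
Under LRU: F F F F . . F . F . . F . . F . → 8 faults.
A − B = 6 − 8 = -2.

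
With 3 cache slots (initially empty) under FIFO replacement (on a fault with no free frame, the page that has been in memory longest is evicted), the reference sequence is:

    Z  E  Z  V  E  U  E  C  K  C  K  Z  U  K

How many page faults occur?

Z → fault, frames {Z}
E → fault, frames {Z,E}
Z → hit
V → fault, frames {Z,E,V}
E → hit
U → fault, evict Z, frames {E,V,U}
E → hit
C → fault, evict E, frames {V,U,C}
K → fault, evict V, frames {U,C,K}
C → hit
K → hit
Z → fault, evict U, frames {C,K,Z}
U → fault, evict C, frames {K,Z,U}
K → hit
Page faults: 8.

8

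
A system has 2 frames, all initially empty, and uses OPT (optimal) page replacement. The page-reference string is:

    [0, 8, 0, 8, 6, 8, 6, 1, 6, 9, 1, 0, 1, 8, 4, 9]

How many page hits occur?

0 -> fault, frames [0]
8 -> fault, frames [0, 8]
0 -> hit
8 -> hit
6 -> fault, evict 0, frames [8, 6]
8 -> hit
6 -> hit
1 -> fault, evict 8, frames [6, 1]
6 -> hit
9 -> fault, evict 6, frames [1, 9]
1 -> hit
0 -> fault, evict 9, frames [1, 0]
1 -> hit
8 -> fault, evict 0, frames [1, 8]
4 -> fault, evict 8, frames [1, 4]
9 -> fault, evict 4, frames [1, 9]
Hits: 7.

7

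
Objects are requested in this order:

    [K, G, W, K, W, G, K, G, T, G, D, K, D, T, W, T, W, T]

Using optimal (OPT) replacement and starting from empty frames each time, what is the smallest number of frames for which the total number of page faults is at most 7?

f=1: 18 faults
f=2: 9 faults
f=3: 6 faults
f=4: 5 faults
f=5: 5 faults
Smallest f with faults ≤ 7 is 3.

3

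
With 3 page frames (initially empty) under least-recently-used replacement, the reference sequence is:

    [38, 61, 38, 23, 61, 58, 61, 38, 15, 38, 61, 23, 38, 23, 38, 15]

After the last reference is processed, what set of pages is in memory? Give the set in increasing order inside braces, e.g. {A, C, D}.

38: fault, frames (38)
61: fault, frames (38 61)
38: hit
23: fault, frames (61 38 23)
61: hit
58: fault, evict 38, frames (23 61 58)
61: hit
38: fault, evict 23, frames (58 61 38)
15: fault, evict 58, frames (61 38 15)
38: hit
61: hit
23: fault, evict 15, frames (38 61 23)
38: hit
23: hit
38: hit
15: fault, evict 61, frames (23 38 15)

{15, 23, 38}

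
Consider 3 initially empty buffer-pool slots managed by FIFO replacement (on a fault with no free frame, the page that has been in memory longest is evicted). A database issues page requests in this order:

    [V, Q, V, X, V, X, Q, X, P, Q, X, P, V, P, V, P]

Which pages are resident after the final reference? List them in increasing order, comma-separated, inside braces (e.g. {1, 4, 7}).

V: miss, frames {V}
Q: miss, frames {V,Q}
V: hit
X: miss, frames {V,Q,X}
V: hit
X: hit
Q: hit
X: hit
P: miss, evict V, frames {Q,X,P}
Q: hit
X: hit
P: hit
V: miss, evict Q, frames {X,P,V}
P: hit
V: hit
P: hit

{P, V, X}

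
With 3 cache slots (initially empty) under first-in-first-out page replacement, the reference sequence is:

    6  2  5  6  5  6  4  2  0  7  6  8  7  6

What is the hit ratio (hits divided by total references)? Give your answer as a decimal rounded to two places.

6 -> miss, frames {6}
2 -> miss, frames {6,2}
5 -> miss, frames {6,2,5}
6 -> hit
5 -> hit
6 -> hit
4 -> miss, evict 6, frames {2,5,4}
2 -> hit
0 -> miss, evict 2, frames {5,4,0}
7 -> miss, evict 5, frames {4,0,7}
6 -> miss, evict 4, frames {0,7,6}
8 -> miss, evict 0, frames {7,6,8}
7 -> hit
6 -> hit
Hits: 6 of 14 references → 6/14 = 0.4286.

0.43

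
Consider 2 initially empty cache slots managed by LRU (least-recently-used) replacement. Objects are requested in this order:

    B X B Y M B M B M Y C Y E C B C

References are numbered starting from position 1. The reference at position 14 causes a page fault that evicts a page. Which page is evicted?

Y

pos 1: B: fault, frames (B)
pos 2: X: fault, frames (B X)
pos 3: B: hit
pos 4: Y: fault, evict X, frames (B Y)
pos 5: M: fault, evict B, frames (Y M)
pos 6: B: fault, evict Y, frames (M B)
pos 7: M: hit
pos 8: B: hit
pos 9: M: hit
pos 10: Y: fault, evict B, frames (M Y)
pos 11: C: fault, evict M, frames (Y C)
pos 12: Y: hit
pos 13: E: fault, evict C, frames (Y E)
pos 14: C: fault, evict Y, frames (E C)
At position 14, page Y is evicted.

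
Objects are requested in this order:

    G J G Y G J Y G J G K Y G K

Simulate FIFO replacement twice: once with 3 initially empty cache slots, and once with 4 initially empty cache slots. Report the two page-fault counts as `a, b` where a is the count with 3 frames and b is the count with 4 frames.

3 frames: F F . F . . . . . . F . F . → 5 faults.
4 frames: F F . F . . . . . . F . . . → 4 faults.
4 < 5: adding a frame reduced faults, as is typical.

5, 4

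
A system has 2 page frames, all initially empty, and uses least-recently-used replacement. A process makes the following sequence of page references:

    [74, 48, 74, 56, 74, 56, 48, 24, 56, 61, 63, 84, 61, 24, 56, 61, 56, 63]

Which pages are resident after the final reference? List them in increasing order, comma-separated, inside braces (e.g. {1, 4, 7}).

74: miss, frames (74)
48: miss, frames (74 48)
74: hit
56: miss, evict 48, frames (74 56)
74: hit
56: hit
48: miss, evict 74, frames (56 48)
24: miss, evict 56, frames (48 24)
56: miss, evict 48, frames (24 56)
61: miss, evict 24, frames (56 61)
63: miss, evict 56, frames (61 63)
84: miss, evict 61, frames (63 84)
61: miss, evict 63, frames (84 61)
24: miss, evict 84, frames (61 24)
56: miss, evict 61, frames (24 56)
61: miss, evict 24, frames (56 61)
56: hit
63: miss, evict 61, frames (56 63)

{56, 63}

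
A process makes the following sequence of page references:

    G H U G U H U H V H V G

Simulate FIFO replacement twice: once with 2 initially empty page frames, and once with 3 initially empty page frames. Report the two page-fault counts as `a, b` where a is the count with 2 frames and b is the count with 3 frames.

2 frames: F F F F . F F . F F . F → 9 faults.
3 frames: F F F . . . . . F . . F → 5 faults.
5 < 9: adding a frame reduced faults, as is typical.

9, 5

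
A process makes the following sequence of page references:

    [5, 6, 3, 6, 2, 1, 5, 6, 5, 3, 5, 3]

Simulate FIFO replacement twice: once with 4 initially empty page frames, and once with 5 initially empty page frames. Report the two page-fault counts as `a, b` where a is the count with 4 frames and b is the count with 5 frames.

4 frames: F F F . F F F F . F . . → 8 faults.
5 frames: F F F . F F . . . . . . → 5 faults.
5 < 8: adding a frame reduced faults, as is typical.

8, 5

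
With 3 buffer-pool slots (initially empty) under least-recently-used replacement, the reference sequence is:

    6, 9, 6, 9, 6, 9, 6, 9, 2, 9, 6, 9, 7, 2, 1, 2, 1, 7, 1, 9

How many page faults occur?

6 → fault, frames (6)
9 → fault, frames (6 9)
6 → hit
9 → hit
6 → hit
9 → hit
6 → hit
9 → hit
2 → fault, frames (6 9 2)
9 → hit
6 → hit
9 → hit
7 → fault, evict 2, frames (6 9 7)
2 → fault, evict 6, frames (9 7 2)
1 → fault, evict 9, frames (7 2 1)
2 → hit
1 → hit
7 → hit
1 → hit
9 → fault, evict 2, frames (7 1 9)
Page faults: 7.

7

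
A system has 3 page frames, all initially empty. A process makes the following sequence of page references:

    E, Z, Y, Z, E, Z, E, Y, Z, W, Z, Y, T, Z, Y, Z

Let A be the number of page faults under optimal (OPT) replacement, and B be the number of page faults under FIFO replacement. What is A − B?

-2

Under OPT: F F F . . . . . . F . . F . . . → 5 faults.
Under FIFO: F F F . . . . . . F . . F F F . → 7 faults.
A − B = 5 − 7 = -2.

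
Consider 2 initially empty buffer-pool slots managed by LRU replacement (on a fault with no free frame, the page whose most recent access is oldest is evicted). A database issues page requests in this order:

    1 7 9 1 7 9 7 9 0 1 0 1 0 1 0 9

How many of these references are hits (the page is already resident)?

1: fault, frames [1]
7: fault, frames [1, 7]
9: fault, evict 1, frames [7, 9]
1: fault, evict 7, frames [9, 1]
7: fault, evict 9, frames [1, 7]
9: fault, evict 1, frames [7, 9]
7: hit
9: hit
0: fault, evict 7, frames [9, 0]
1: fault, evict 9, frames [0, 1]
0: hit
1: hit
0: hit
1: hit
0: hit
9: fault, evict 1, frames [0, 9]
Hits: 7.

7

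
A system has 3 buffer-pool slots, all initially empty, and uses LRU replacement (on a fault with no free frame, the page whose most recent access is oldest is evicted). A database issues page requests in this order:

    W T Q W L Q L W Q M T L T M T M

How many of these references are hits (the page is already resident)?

W -> miss, frames {W}
T -> miss, frames {W,T}
Q -> miss, frames {W,T,Q}
W -> hit
L -> miss, evict T, frames {Q,W,L}
Q -> hit
L -> hit
W -> hit
Q -> hit
M -> miss, evict L, frames {W,Q,M}
T -> miss, evict W, frames {Q,M,T}
L -> miss, evict Q, frames {M,T,L}
T -> hit
M -> hit
T -> hit
M -> hit
Hits: 9.

9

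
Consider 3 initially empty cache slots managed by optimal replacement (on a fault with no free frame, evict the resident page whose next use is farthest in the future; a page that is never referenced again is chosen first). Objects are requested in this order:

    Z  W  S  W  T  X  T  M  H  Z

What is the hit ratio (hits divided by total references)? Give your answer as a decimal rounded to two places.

0.30

Z: fault, frames (Z)
W: fault, frames (Z W)
S: fault, frames (Z W S)
W: hit
T: fault, evict S, frames (Z W T)
X: fault, evict W, frames (Z T X)
T: hit
M: fault, evict X, frames (Z T M)
H: fault, evict M, frames (Z T H)
Z: hit
Hits: 3 of 10 references → 3/10 = 0.3000.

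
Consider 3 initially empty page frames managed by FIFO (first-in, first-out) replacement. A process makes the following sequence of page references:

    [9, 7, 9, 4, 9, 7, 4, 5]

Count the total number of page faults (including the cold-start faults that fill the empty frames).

4

9: fault, frames (9)
7: fault, frames (9 7)
9: hit
4: fault, frames (9 7 4)
9: hit
7: hit
4: hit
5: fault, evict 9, frames (7 4 5)
Page faults: 4.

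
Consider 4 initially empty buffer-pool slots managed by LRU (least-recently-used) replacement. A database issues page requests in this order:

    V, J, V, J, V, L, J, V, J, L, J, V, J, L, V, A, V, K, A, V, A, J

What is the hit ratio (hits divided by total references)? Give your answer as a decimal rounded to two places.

V → miss, frames {V}
J → miss, frames {V,J}
V → hit
J → hit
V → hit
L → miss, frames {J,V,L}
J → hit
V → hit
J → hit
L → hit
J → hit
V → hit
J → hit
L → hit
V → hit
A → miss, frames {J,L,V,A}
V → hit
K → miss, evict J, frames {L,A,V,K}
A → hit
V → hit
A → hit
J → miss, evict L, frames {K,V,A,J}
Hits: 16 of 22 references → 16/22 = 0.7273.

0.73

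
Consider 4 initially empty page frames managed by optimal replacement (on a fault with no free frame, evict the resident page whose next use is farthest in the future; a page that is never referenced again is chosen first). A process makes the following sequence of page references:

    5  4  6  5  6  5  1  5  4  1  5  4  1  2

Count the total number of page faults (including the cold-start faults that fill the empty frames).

5

5: fault, frames (5)
4: fault, frames (5 4)
6: fault, frames (5 4 6)
5: hit
6: hit
5: hit
1: fault, frames (5 4 6 1)
5: hit
4: hit
1: hit
5: hit
4: hit
1: hit
2: fault, evict 1, frames (5 4 6 2)
Page faults: 5.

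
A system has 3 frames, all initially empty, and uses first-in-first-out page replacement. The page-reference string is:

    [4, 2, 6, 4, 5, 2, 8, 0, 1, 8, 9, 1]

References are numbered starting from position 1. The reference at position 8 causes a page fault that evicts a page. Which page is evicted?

6

pos 1: 4 → miss, frames {4}
pos 2: 2 → miss, frames {4,2}
pos 3: 6 → miss, frames {4,2,6}
pos 4: 4 → hit
pos 5: 5 → miss, evict 4, frames {2,6,5}
pos 6: 2 → hit
pos 7: 8 → miss, evict 2, frames {6,5,8}
pos 8: 0 → miss, evict 6, frames {5,8,0}
At position 8, page 6 is evicted.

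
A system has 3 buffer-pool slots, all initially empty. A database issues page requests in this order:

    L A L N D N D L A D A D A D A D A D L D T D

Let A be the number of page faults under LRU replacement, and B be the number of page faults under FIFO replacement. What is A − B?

-2

Under LRU: F F . F F . . . F . . . . . . . . . . . F . → 6 faults.
Under FIFO: F F . F F . . F F . . . . . . . . . . . F F → 8 faults.
A − B = 6 − 8 = -2.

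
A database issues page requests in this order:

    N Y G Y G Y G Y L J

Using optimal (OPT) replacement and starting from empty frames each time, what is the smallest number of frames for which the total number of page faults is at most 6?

f=1: 10 faults
f=2: 5 faults
f=3: 5 faults
f=4: 5 faults
f=5: 5 faults
Smallest f with faults ≤ 6 is 2.

2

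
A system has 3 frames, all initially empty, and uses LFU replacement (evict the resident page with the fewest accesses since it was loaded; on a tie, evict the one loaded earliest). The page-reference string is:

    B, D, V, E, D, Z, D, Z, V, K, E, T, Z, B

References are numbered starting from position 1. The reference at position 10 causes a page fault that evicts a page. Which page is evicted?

V

pos 1: B -> fault, frames (B)
pos 2: D -> fault, frames (B D)
pos 3: V -> fault, frames (B D V)
pos 4: E -> fault, evict B, frames (D V E)
pos 5: D -> hit
pos 6: Z -> fault, evict V, frames (D E Z)
pos 7: D -> hit
pos 8: Z -> hit
pos 9: V -> fault, evict E, frames (D Z V)
pos 10: K -> fault, evict V, frames (D Z K)
At position 10, page V is evicted.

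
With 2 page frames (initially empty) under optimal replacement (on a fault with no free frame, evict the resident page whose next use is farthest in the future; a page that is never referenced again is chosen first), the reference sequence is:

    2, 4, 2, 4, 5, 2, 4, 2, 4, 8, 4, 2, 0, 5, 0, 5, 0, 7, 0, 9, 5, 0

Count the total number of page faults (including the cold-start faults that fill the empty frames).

2: fault, frames [2]
4: fault, frames [2, 4]
2: hit
4: hit
5: fault, evict 4, frames [2, 5]
2: hit
4: fault, evict 5, frames [2, 4]
2: hit
4: hit
8: fault, evict 2, frames [4, 8]
4: hit
2: fault, evict 8, frames [4, 2]
0: fault, evict 2, frames [4, 0]
5: fault, evict 4, frames [0, 5]
0: hit
5: hit
0: hit
7: fault, evict 5, frames [0, 7]
0: hit
9: fault, evict 7, frames [0, 9]
5: fault, evict 9, frames [0, 5]
0: hit
Page faults: 11.

11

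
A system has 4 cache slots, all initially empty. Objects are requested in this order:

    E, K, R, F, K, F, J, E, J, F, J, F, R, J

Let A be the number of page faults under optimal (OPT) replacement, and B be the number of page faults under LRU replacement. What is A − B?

-2

Under OPT: F F F F . . F . . . . . . . → 5 faults.
Under LRU: F F F F . . F F . . . . F . → 7 faults.
A − B = 5 − 7 = -2.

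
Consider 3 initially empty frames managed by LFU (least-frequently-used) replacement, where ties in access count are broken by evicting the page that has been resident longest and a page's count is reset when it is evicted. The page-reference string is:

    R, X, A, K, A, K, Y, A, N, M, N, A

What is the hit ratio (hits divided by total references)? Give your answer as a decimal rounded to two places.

0.33

R: fault, frames (R)
X: fault, frames (R X)
A: fault, frames (R X A)
K: fault, evict R, frames (X A K)
A: hit
K: hit
Y: fault, evict X, frames (A K Y)
A: hit
N: fault, evict Y, frames (A K N)
M: fault, evict N, frames (A K M)
N: fault, evict M, frames (A K N)
A: hit
Hits: 4 of 12 references → 4/12 = 0.3333.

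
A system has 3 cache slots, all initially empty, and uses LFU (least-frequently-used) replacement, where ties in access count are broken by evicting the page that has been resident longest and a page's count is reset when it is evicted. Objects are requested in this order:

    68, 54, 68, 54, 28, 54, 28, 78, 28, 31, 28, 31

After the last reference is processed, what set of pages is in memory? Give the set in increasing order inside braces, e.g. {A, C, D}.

68 → fault, frames [68]
54 → fault, frames [68, 54]
68 → hit
54 → hit
28 → fault, frames [68, 54, 28]
54 → hit
28 → hit
78 → fault, evict 68, frames [54, 28, 78]
28 → hit
31 → fault, evict 78, frames [54, 28, 31]
28 → hit
31 → hit

{28, 31, 54}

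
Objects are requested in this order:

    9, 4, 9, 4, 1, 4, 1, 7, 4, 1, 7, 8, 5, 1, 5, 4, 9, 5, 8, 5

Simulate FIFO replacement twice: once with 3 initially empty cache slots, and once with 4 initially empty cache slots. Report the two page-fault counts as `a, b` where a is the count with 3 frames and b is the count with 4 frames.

11, 8

3 frames: F F . . F . . F . . . F F F . F F F F . → 11 faults.
4 frames: F F . . F . . F . . . F F . . F F . . . → 8 faults.
8 < 11: adding a frame reduced faults, as is typical.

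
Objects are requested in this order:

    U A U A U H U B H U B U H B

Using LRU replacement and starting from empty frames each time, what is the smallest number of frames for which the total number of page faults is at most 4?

3

f=1: 14 faults
f=2: 9 faults
f=3: 4 faults
f=4: 4 faults
Smallest f with faults ≤ 4 is 3.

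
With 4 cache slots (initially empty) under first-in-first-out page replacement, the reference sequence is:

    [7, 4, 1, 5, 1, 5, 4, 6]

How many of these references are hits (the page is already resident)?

3

7 → miss, frames (7)
4 → miss, frames (7 4)
1 → miss, frames (7 4 1)
5 → miss, frames (7 4 1 5)
1 → hit
5 → hit
4 → hit
6 → miss, evict 7, frames (4 1 5 6)
Hits: 3.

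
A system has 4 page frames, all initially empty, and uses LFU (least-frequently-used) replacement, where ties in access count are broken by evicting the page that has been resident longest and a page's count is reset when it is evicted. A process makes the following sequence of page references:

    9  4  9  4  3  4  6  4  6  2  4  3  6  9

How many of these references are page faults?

6

9 -> fault, frames {9}
4 -> fault, frames {9,4}
9 -> hit
4 -> hit
3 -> fault, frames {9,4,3}
4 -> hit
6 -> fault, frames {9,4,3,6}
4 -> hit
6 -> hit
2 -> fault, evict 3, frames {9,4,6,2}
4 -> hit
3 -> fault, evict 2, frames {9,4,6,3}
6 -> hit
9 -> hit
Page faults: 6.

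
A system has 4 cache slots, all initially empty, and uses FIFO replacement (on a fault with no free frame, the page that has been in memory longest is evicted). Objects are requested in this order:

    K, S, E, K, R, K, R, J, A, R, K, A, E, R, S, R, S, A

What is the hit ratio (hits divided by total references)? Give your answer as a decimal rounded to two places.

0.39

K → fault, frames (K)
S → fault, frames (K S)
E → fault, frames (K S E)
K → hit
R → fault, frames (K S E R)
K → hit
R → hit
J → fault, evict K, frames (S E R J)
A → fault, evict S, frames (E R J A)
R → hit
K → fault, evict E, frames (R J A K)
A → hit
E → fault, evict R, frames (J A K E)
R → fault, evict J, frames (A K E R)
S → fault, evict A, frames (K E R S)
R → hit
S → hit
A → fault, evict K, frames (E R S A)
Hits: 7 of 18 references → 7/18 = 0.3889.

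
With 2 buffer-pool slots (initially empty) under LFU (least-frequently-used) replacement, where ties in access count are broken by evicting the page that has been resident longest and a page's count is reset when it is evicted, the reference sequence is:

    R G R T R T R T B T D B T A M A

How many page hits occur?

R -> fault, frames [R]
G -> fault, frames [R, G]
R -> hit
T -> fault, evict G, frames [R, T]
R -> hit
T -> hit
R -> hit
T -> hit
B -> fault, evict T, frames [R, B]
T -> fault, evict B, frames [R, T]
D -> fault, evict T, frames [R, D]
B -> fault, evict D, frames [R, B]
T -> fault, evict B, frames [R, T]
A -> fault, evict T, frames [R, A]
M -> fault, evict A, frames [R, M]
A -> fault, evict M, frames [R, A]
Hits: 5.

5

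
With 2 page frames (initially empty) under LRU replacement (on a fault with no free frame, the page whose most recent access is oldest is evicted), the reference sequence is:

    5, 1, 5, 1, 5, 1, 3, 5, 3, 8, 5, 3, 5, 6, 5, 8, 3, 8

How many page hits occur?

8

5: miss, frames (5)
1: miss, frames (5 1)
5: hit
1: hit
5: hit
1: hit
3: miss, evict 5, frames (1 3)
5: miss, evict 1, frames (3 5)
3: hit
8: miss, evict 5, frames (3 8)
5: miss, evict 3, frames (8 5)
3: miss, evict 8, frames (5 3)
5: hit
6: miss, evict 3, frames (5 6)
5: hit
8: miss, evict 6, frames (5 8)
3: miss, evict 5, frames (8 3)
8: hit
Hits: 8.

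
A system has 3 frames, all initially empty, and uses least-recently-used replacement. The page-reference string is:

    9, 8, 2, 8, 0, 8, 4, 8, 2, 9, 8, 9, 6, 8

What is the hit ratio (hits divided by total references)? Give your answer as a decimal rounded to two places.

0.43

9: miss, frames [9]
8: miss, frames [9, 8]
2: miss, frames [9, 8, 2]
8: hit
0: miss, evict 9, frames [2, 8, 0]
8: hit
4: miss, evict 2, frames [0, 8, 4]
8: hit
2: miss, evict 0, frames [4, 8, 2]
9: miss, evict 4, frames [8, 2, 9]
8: hit
9: hit
6: miss, evict 2, frames [8, 9, 6]
8: hit
Hits: 6 of 14 references → 6/14 = 0.4286.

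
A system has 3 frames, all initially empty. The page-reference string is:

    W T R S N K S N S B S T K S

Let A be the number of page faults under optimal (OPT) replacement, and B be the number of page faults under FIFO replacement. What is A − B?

-2

Under OPT: F F F F F F . . . F . F . . → 8 faults.
Under FIFO: F F F F F F . . . F F F F . → 10 faults.
A − B = 8 − 10 = -2.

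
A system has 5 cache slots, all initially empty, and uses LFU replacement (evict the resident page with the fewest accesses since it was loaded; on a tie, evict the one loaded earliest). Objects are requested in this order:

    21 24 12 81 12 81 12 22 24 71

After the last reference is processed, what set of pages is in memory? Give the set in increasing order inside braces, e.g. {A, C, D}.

21 -> fault, frames [21]
24 -> fault, frames [21, 24]
12 -> fault, frames [21, 24, 12]
81 -> fault, frames [21, 24, 12, 81]
12 -> hit
81 -> hit
12 -> hit
22 -> fault, frames [21, 24, 12, 81, 22]
24 -> hit
71 -> fault, evict 21, frames [24, 12, 81, 22, 71]

{12, 22, 24, 71, 81}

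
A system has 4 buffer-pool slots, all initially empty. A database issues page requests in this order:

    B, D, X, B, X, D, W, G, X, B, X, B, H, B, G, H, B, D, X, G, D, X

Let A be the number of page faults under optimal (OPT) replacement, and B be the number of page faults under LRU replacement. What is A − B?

-3

Under OPT: F F F . . . F F . . . . F . . . . . F . . . → 7 faults.
Under LRU: F F F . . . F F . F . . F . . . . F F F . . → 10 faults.
A − B = 7 − 10 = -3.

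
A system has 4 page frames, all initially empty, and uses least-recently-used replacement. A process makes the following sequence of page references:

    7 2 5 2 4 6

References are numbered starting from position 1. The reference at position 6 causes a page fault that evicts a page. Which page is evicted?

pos 1: 7 -> fault, frames [7]
pos 2: 2 -> fault, frames [7, 2]
pos 3: 5 -> fault, frames [7, 2, 5]
pos 4: 2 -> hit
pos 5: 4 -> fault, frames [7, 5, 2, 4]
pos 6: 6 -> fault, evict 7, frames [5, 2, 4, 6]
At position 6, page 7 is evicted.

7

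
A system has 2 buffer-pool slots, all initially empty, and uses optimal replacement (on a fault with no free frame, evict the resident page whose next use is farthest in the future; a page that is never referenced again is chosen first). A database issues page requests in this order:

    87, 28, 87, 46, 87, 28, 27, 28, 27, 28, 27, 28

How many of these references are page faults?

5

87 -> miss, frames (87)
28 -> miss, frames (87 28)
87 -> hit
46 -> miss, evict 28, frames (87 46)
87 -> hit
28 -> miss, evict 46, frames (87 28)
27 -> miss, evict 87, frames (28 27)
28 -> hit
27 -> hit
28 -> hit
27 -> hit
28 -> hit
Page faults: 5.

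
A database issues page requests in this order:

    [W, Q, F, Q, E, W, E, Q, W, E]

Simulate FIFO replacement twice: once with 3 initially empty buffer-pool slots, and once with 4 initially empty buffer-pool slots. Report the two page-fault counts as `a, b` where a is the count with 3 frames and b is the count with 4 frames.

6, 4

3 frames: F F F . F F . F . . → 6 faults.
4 frames: F F F . F . . . . . → 4 faults.
4 < 6: adding a frame reduced faults, as is typical.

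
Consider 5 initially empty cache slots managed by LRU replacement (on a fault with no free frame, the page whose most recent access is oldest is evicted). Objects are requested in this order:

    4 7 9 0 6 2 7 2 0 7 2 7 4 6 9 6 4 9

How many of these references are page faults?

4 → miss, frames {4}
7 → miss, frames {4,7}
9 → miss, frames {4,7,9}
0 → miss, frames {4,7,9,0}
6 → miss, frames {4,7,9,0,6}
2 → miss, evict 4, frames {7,9,0,6,2}
7 → hit
2 → hit
0 → hit
7 → hit
2 → hit
7 → hit
4 → miss, evict 9, frames {6,0,2,7,4}
6 → hit
9 → miss, evict 0, frames {2,7,4,6,9}
6 → hit
4 → hit
9 → hit
Page faults: 8.

8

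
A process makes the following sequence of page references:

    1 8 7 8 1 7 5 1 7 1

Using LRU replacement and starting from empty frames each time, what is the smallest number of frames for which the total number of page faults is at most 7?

f=1: 10 faults
f=2: 8 faults
f=3: 4 faults
f=4: 4 faults
Smallest f with faults ≤ 7 is 3.

3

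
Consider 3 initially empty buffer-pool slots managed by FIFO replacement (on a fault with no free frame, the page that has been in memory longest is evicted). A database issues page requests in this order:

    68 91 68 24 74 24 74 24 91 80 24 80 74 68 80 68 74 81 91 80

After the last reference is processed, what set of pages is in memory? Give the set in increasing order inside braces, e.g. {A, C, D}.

68 -> miss, frames {68}
91 -> miss, frames {68,91}
68 -> hit
24 -> miss, frames {68,91,24}
74 -> miss, evict 68, frames {91,24,74}
24 -> hit
74 -> hit
24 -> hit
91 -> hit
80 -> miss, evict 91, frames {24,74,80}
24 -> hit
80 -> hit
74 -> hit
68 -> miss, evict 24, frames {74,80,68}
80 -> hit
68 -> hit
74 -> hit
81 -> miss, evict 74, frames {80,68,81}
91 -> miss, evict 80, frames {68,81,91}
80 -> miss, evict 68, frames {81,91,80}

{80, 81, 91}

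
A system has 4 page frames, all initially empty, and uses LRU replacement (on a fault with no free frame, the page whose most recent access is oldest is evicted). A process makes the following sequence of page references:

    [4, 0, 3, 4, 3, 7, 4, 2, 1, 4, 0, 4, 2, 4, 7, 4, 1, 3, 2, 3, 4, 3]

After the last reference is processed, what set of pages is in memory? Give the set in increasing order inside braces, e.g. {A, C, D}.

{1, 2, 3, 4}

4 → fault, frames (4)
0 → fault, frames (4 0)
3 → fault, frames (4 0 3)
4 → hit
3 → hit
7 → fault, frames (0 4 3 7)
4 → hit
2 → fault, evict 0, frames (3 7 4 2)
1 → fault, evict 3, frames (7 4 2 1)
4 → hit
0 → fault, evict 7, frames (2 1 4 0)
4 → hit
2 → hit
4 → hit
7 → fault, evict 1, frames (0 2 4 7)
4 → hit
1 → fault, evict 0, frames (2 7 4 1)
3 → fault, evict 2, frames (7 4 1 3)
2 → fault, evict 7, frames (4 1 3 2)
3 → hit
4 → hit
3 → hit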